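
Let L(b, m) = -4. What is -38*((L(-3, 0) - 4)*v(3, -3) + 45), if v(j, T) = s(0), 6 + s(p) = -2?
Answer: -4142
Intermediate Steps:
s(p) = -8 (s(p) = -6 - 2 = -8)
v(j, T) = -8
-38*((L(-3, 0) - 4)*v(3, -3) + 45) = -38*((-4 - 4)*(-8) + 45) = -38*(-8*(-8) + 45) = -38*(64 + 45) = -38*109 = -4142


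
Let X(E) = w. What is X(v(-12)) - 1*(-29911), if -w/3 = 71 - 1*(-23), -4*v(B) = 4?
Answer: 29629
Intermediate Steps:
v(B) = -1 (v(B) = -¼*4 = -1)
w = -282 (w = -3*(71 - 1*(-23)) = -3*(71 + 23) = -3*94 = -282)
X(E) = -282
X(v(-12)) - 1*(-29911) = -282 - 1*(-29911) = -282 + 29911 = 29629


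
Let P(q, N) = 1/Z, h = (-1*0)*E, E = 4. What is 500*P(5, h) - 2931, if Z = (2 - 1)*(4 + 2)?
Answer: -8543/3 ≈ -2847.7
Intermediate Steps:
h = 0 (h = -1*0*4 = 0*4 = 0)
Z = 6 (Z = 1*6 = 6)
P(q, N) = ⅙ (P(q, N) = 1/6 = ⅙)
500*P(5, h) - 2931 = 500*(⅙) - 2931 = 250/3 - 2931 = -8543/3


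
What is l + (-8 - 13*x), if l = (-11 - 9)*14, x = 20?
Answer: -548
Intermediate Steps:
l = -280 (l = -20*14 = -280)
l + (-8 - 13*x) = -280 + (-8 - 13*20) = -280 + (-8 - 260) = -280 - 268 = -548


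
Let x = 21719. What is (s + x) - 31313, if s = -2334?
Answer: -11928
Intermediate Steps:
(s + x) - 31313 = (-2334 + 21719) - 31313 = 19385 - 31313 = -11928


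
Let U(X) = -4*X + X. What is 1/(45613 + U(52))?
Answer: 1/45457 ≈ 2.1999e-5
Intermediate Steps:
U(X) = -3*X
1/(45613 + U(52)) = 1/(45613 - 3*52) = 1/(45613 - 156) = 1/45457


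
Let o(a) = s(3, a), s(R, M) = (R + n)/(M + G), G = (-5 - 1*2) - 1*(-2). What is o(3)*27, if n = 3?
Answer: -81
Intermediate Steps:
G = -5 (G = (-5 - 2) + 2 = -7 + 2 = -5)
s(R, M) = (3 + R)/(-5 + M) (s(R, M) = (R + 3)/(M - 5) = (3 + R)/(-5 + M))
o(a) = 6/(-5 + a) (o(a) = (3 + 3)/(-5 + a) = 6/(-5 + a))
o(3)*27 = (6/(-5 + 3))*27 = (6/(-2))*27 = (6*(-1/2))*27 = -3*27 = -81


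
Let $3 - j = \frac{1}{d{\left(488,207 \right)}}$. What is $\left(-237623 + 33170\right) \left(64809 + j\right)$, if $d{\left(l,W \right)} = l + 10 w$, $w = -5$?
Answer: $- \frac{1934647075905}{146} \approx -1.3251 \cdot 10^{10}$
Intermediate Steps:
$d{\left(l,W \right)} = -50 + l$ ($d{\left(l,W \right)} = l + 10 \left(-5\right) = l - 50 = -50 + l$)
$j = \frac{1313}{438}$ ($j = 3 - \frac{1}{-50 + 488} = 3 - \frac{1}{438} = \frac{1313}{438} \approx 2.9977$)
$\left(-237623 + 33170\right) \left(64809 + j\right) = \left(-237623 + 33170\right) \left(64809 + \frac{1313}{438}\right) = \left(-204453\right) \frac{28387655}{438} = - \frac{1934647075905}{146}$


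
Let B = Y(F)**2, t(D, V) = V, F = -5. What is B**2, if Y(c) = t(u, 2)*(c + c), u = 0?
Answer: 160000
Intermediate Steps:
Y(c) = 4*c (Y(c) = 2*(c + c) = 2*(2*c) = 4*c)
B = 400 (B = (4*(-5))**2 = (-20)**2 = 400)
B**2 = 400**2 = 160000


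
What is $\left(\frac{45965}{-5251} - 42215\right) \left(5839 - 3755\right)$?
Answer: $- \frac{462058082120}{5251} \approx -8.7994 \cdot 10^{7}$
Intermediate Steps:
$\left(\frac{45965}{-5251} - 42215\right) \left(5839 - 3755\right) = \left(45965 \left(- \frac{1}{5251}\right) - 42215\right) 2084 = \left(- \frac{45965}{5251} - 42215\right) 2084 = \left(- \frac{221716930}{5251}\right) 2084 = - \frac{462058082120}{5251}$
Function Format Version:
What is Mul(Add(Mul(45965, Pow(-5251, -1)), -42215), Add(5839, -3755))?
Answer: Rational(-462058082120, 5251) ≈ -8.7994e+7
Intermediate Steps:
Mul(Add(Mul(45965, Pow(-5251, -1)), -42215), Add(5839, -3755)) = Mul(Add(Mul(45965, Rational(-1, 5251)), -42215), 2084) = Mul(Add(Rational(-45965, 5251), -42215), 2084) = Mul(Rational(-221716930, 5251), 2084) = Rational(-462058082120, 5251)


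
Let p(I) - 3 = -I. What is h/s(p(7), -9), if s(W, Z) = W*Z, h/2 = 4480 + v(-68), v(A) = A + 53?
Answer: 4465/18 ≈ 248.06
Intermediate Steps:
v(A) = 53 + A
p(I) = 3 - I
h = 8930 (h = 2*(4480 + (53 - 68)) = 2*(4480 - 15) = 2*4465 = 8930)
h/s(p(7), -9) = 8930/(((3 - 1*7)*(-9))) = 8930/(((3 - 7)*(-9))) = 8930/((-4*(-9))) = 8930/36 = 8930*(1/36) = 4465/18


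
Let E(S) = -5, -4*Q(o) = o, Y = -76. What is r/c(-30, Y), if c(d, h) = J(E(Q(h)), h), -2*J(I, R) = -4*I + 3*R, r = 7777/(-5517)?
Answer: -7777/573768 ≈ -0.013554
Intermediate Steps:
r = -7777/5517 (r = 7777*(-1/5517) = -7777/5517 ≈ -1.4096)
Q(o) = -o/4
J(I, R) = 2*I - 3*R/2 (J(I, R) = -(-4*I + 3*R)/2 = 2*I - 3*R/2)
c(d, h) = -10 - 3*h/2 (c(d, h) = 2*(-5) - 3*h/2 = -10 - 3*h/2)
r/c(-30, Y) = -7777/(5517*(-10 - 3/2*(-76))) = -7777/(5517*(-10 + 114)) = -7777/5517/104 = -7777/5517*1/104 = -7777/573768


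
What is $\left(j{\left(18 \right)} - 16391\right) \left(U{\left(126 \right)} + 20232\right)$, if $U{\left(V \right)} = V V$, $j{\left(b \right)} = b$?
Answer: $-591196284$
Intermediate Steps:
$U{\left(V \right)} = V^{2}$
$\left(j{\left(18 \right)} - 16391\right) \left(U{\left(126 \right)} + 20232\right) = \left(18 - 16391\right) \left(126^{2} + 20232\right) = - 16373 \left(15876 + 20232\right) = \left(-16373\right) 36108 = -591196284$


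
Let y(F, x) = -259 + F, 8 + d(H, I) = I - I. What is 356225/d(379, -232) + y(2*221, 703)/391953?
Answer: -46541151987/1045208 ≈ -44528.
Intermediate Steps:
d(H, I) = -8 (d(H, I) = -8 + (I - I) = -8 + 0 = -8)
356225/d(379, -232) + y(2*221, 703)/391953 = 356225/(-8) + (-259 + 2*221)/391953 = 356225*(-1/8) + (-259 + 442)*(1/391953) = -356225/8 + 183*(1/391953) = -356225/8 + 61/130651 = -46541151987/1045208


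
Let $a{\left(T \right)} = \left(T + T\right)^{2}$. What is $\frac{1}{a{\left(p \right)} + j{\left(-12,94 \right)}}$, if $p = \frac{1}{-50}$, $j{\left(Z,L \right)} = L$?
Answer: $\frac{625}{58751} \approx 0.010638$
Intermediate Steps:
$p = - \frac{1}{50} \approx -0.02$
$a{\left(T \right)} = 4 T^{2}$ ($a{\left(T \right)} = \left(2 T\right)^{2} = 4 T^{2}$)
$\frac{1}{a{\left(p \right)} + j{\left(-12,94 \right)}} = \frac{1}{4 \left(- \frac{1}{50}\right)^{2} + 94} = \frac{1}{4 \cdot \frac{1}{2500} + 94} = \frac{1}{\frac{1}{625} + 94} = \frac{1}{\frac{58751}{625}} = \frac{625}{58751}$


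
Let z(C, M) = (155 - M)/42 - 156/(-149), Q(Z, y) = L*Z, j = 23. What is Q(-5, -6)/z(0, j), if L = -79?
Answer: 82397/874 ≈ 94.276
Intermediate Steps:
Q(Z, y) = -79*Z
z(C, M) = 29647/6258 - M/42 (z(C, M) = (155 - M)*(1/42) - 156*(-1/149) = (155/42 - M/42) + 156/149 = 29647/6258 - M/42)
Q(-5, -6)/z(0, j) = (-79*(-5))/(29647/6258 - 1/42*23) = 395/(29647/6258 - 23/42) = 395/(4370/1043) = 395*(1043/4370) = 82397/874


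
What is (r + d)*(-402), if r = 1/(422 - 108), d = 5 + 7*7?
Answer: -3408357/157 ≈ -21709.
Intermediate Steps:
d = 54 (d = 5 + 49 = 54)
r = 1/314 ≈ 0.0031847
(r + d)*(-402) = (1/314 + 54)*(-402) = (16957/314)*(-402) = -3408357/157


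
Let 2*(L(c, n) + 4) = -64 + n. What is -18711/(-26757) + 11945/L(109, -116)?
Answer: -11772353/93154 ≈ -126.38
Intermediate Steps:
L(c, n) = -36 + n/2 (L(c, n) = -4 + (-64 + n)/2 = -4 + (-32 + n/2) = -36 + n/2)
-18711/(-26757) + 11945/L(109, -116) = -18711/(-26757) + 11945/(-36 + (½)*(-116)) = -18711*(-1/26757) + 11945/(-36 - 58) = 693/991 + 11945/(-94) = 693/991 + 11945*(-1/94) = 693/991 - 11945/94 = -11772353/93154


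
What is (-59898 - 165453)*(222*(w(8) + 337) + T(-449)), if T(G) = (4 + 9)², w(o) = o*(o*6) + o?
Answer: -36508439457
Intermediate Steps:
w(o) = o + 6*o² (w(o) = o*(6*o) + o = 6*o² + o = o + 6*o²)
T(G) = 169 (T(G) = 13² = 169)
(-59898 - 165453)*(222*(w(8) + 337) + T(-449)) = (-59898 - 165453)*(222*(8*(1 + 6*8) + 337) + 169) = -225351*(222*(8*(1 + 48) + 337) + 169) = -225351*(222*(8*49 + 337) + 169) = -225351*(222*(392 + 337) + 169) = -225351*(222*729 + 169) = -225351*(161838 + 169) = -225351*162007 = -36508439457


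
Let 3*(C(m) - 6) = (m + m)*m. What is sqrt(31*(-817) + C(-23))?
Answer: I*sqrt(224715)/3 ≈ 158.01*I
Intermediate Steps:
C(m) = 6 + 2*m**2/3 (C(m) = 6 + ((m + m)*m)/3 = 6 + ((2*m)*m)/3 = 6 + (2*m**2)/3 = 6 + 2*m**2/3)
sqrt(31*(-817) + C(-23)) = sqrt(31*(-817) + (6 + (2/3)*(-23)**2)) = sqrt(-25327 + (6 + (2/3)*529)) = sqrt(-25327 + (6 + 1058/3)) = sqrt(-25327 + 1076/3) = sqrt(-74905/3) = I*sqrt(224715)/3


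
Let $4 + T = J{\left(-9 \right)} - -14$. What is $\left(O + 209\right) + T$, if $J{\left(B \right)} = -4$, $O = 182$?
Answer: $397$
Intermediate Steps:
$T = 6$ ($T = -4 - -10 = -4 + \left(-4 + 14\right) = -4 + 10 = 6$)
$\left(O + 209\right) + T = \left(182 + 209\right) + 6 = 391 + 6 = 397$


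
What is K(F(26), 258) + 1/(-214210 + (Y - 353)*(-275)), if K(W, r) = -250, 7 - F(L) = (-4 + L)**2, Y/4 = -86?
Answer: -5633751/22535 ≈ -250.00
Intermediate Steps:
Y = -344 (Y = 4*(-86) = -344)
F(L) = 7 - (-4 + L)**2
K(F(26), 258) + 1/(-214210 + (Y - 353)*(-275)) = -250 + 1/(-214210 + (-344 - 353)*(-275)) = -250 + 1/(-214210 - 697*(-275)) = -250 + 1/(-214210 + 191675) = -250 + 1/(-22535) = -250 - 1/22535 = -5633751/22535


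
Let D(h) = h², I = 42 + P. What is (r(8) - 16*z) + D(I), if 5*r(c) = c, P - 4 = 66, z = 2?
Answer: 62568/5 ≈ 12514.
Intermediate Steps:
P = 70 (P = 4 + 66 = 70)
r(c) = c/5
I = 112 (I = 42 + 70 = 112)
(r(8) - 16*z) + D(I) = ((⅕)*8 - 16*2) + 112² = (8/5 - 32) + 12544 = -152/5 + 12544 = 62568/5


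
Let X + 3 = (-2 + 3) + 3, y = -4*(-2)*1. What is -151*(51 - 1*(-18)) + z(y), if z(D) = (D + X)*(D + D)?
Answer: -10275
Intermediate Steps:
y = 8 (y = 8*1 = 8)
X = 1 (X = -3 + ((-2 + 3) + 3) = -3 + (1 + 3) = -3 + 4 = 1)
z(D) = 2*D*(1 + D) (z(D) = (D + 1)*(D + D) = (1 + D)*(2*D) = 2*D*(1 + D))
-151*(51 - 1*(-18)) + z(y) = -151*(51 - 1*(-18)) + 2*8*(1 + 8) = -151*(51 + 18) + 2*8*9 = -151*69 + 144 = -10419 + 144 = -10275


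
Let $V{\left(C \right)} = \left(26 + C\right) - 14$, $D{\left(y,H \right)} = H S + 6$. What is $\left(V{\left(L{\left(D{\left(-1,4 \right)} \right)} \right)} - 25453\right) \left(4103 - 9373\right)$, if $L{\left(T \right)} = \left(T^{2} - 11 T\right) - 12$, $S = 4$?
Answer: $132861970$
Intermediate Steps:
$D{\left(y,H \right)} = 6 + 4 H$ ($D{\left(y,H \right)} = H 4 + 6 = 4 H + 6 = 6 + 4 H$)
$L{\left(T \right)} = -12 + T^{2} - 11 T$
$V{\left(C \right)} = 12 + C$
$\left(V{\left(L{\left(D{\left(-1,4 \right)} \right)} \right)} - 25453\right) \left(4103 - 9373\right) = \left(\left(12 - \left(12 - \left(6 + 4 \cdot 4\right)^{2} + 11 \left(6 + 4 \cdot 4\right)\right)\right) - 25453\right) \left(4103 - 9373\right) = \left(\left(12 - \left(12 - \left(6 + 16\right)^{2} + 11 \left(6 + 16\right)\right)\right) - 25453\right) \left(-5270\right) = \left(\left(12 - \left(254 - 484\right)\right) - 25453\right) \left(-5270\right) = \left(\left(12 - -230\right) - 25453\right) \left(-5270\right) = \left(\left(12 + 230\right) - 25453\right) \left(-5270\right) = \left(242 - 25453\right) \left(-5270\right) = \left(-25211\right) \left(-5270\right) = 132861970$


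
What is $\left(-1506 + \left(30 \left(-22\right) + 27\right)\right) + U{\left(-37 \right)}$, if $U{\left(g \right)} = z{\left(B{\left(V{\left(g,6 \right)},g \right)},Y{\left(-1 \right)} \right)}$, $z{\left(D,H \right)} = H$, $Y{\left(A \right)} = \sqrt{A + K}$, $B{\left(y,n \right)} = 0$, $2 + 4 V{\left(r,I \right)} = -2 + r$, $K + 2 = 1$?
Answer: $-2139 + i \sqrt{2} \approx -2139.0 + 1.4142 i$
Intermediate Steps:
$K = -1$ ($K = -2 + 1 = -1$)
$V{\left(r,I \right)} = -1 + \frac{r}{4}$ ($V{\left(r,I \right)} = - \frac{1}{2} + \frac{-2 + r}{4} = - \frac{1}{2} + \left(- \frac{1}{2} + \frac{r}{4}\right) = -1 + \frac{r}{4}$)
$Y{\left(A \right)} = \sqrt{-1 + A}$ ($Y{\left(A \right)} = \sqrt{A - 1} = \sqrt{-1 + A}$)
$U{\left(g \right)} = i \sqrt{2}$ ($U{\left(g \right)} = \sqrt{-1 - 1} = \sqrt{-2} = i \sqrt{2}$)
$\left(-1506 + \left(30 \left(-22\right) + 27\right)\right) + U{\left(-37 \right)} = \left(-1506 + \left(30 \left(-22\right) + 27\right)\right) + i \sqrt{2} = \left(-1506 + \left(-660 + 27\right)\right) + i \sqrt{2} = \left(-1506 - 633\right) + i \sqrt{2} = -2139 + i \sqrt{2}$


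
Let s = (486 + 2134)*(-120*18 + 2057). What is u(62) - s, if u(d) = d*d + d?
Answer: 273766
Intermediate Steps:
s = -269860 (s = 2620*(-2160 + 2057) = 2620*(-103) = -269860)
u(d) = d + d² (u(d) = d² + d = d + d²)
u(62) - s = 62*(1 + 62) - 1*(-269860) = 62*63 + 269860 = 3906 + 269860 = 273766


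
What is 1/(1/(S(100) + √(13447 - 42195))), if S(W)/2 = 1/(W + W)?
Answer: 1/100 + 2*I*√7187 ≈ 0.01 + 169.55*I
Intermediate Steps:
S(W) = 1/W (S(W) = 2/(W + W) = 2/((2*W)) = 2*(1/(2*W)) = 1/W)
1/(1/(S(100) + √(13447 - 42195))) = 1/(1/(1/100 + √(13447 - 42195))) = 1/(1/(1/100 + √(-28748))) = 1/(1/(1/100 + 2*I*√7187)) = 1/100 + 2*I*√7187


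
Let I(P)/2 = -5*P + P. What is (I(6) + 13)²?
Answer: 1225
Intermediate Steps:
I(P) = -8*P (I(P) = 2*(-5*P + P) = 2*(-4*P) = -8*P)
(I(6) + 13)² = (-8*6 + 13)² = (-48 + 13)² = (-35)² = 1225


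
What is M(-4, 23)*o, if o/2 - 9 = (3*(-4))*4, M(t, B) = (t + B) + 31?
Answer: -3900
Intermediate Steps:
M(t, B) = 31 + B + t (M(t, B) = (B + t) + 31 = 31 + B + t)
o = -78 (o = 18 + 2*((3*(-4))*4) = 18 + 2*(-12*4) = 18 + 2*(-48) = 18 - 96 = -78)
M(-4, 23)*o = (31 + 23 - 4)*(-78) = 50*(-78) = -3900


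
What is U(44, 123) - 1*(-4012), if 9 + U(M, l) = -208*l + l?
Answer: -21458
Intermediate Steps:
U(M, l) = -9 - 207*l (U(M, l) = -9 + (-208*l + l) = -9 - 207*l)
U(44, 123) - 1*(-4012) = (-9 - 207*123) - 1*(-4012) = (-9 - 25461) + 4012 = -25470 + 4012 = -21458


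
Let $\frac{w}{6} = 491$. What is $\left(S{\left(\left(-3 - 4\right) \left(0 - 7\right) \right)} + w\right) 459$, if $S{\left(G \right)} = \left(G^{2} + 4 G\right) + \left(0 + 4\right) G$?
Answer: $2634201$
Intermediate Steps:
$w = 2946$ ($w = 6 \cdot 491 = 2946$)
$S{\left(G \right)} = G^{2} + 8 G$ ($S{\left(G \right)} = \left(G^{2} + 4 G\right) + 4 G = G^{2} + 8 G$)
$\left(S{\left(\left(-3 - 4\right) \left(0 - 7\right) \right)} + w\right) 459 = \left(\left(-3 - 4\right) \left(0 - 7\right) \left(8 + \left(-3 - 4\right) \left(0 - 7\right)\right) + 2946\right) 459 = \left(\left(-7\right) \left(-7\right) \left(8 - -49\right) + 2946\right) 459 = \left(49 \left(8 + 49\right) + 2946\right) 459 = \left(49 \cdot 57 + 2946\right) 459 = \left(2793 + 2946\right) 459 = 5739 \cdot 459 = 2634201$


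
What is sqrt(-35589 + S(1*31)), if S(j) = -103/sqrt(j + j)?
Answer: sqrt(-136804116 - 6386*sqrt(62))/62 ≈ 188.69*I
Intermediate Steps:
S(j) = -103*sqrt(2)/(2*sqrt(j))
sqrt(-35589 + S(1*31)) = sqrt(-35589 - 103*sqrt(2)/(2*sqrt(1*31))) = sqrt(-35589 - 103*sqrt(2)/(2*sqrt(31))) = sqrt(-35589 - 103*sqrt(2)*sqrt(31)/31/2) = sqrt(-35589 - 103*sqrt(62)/62)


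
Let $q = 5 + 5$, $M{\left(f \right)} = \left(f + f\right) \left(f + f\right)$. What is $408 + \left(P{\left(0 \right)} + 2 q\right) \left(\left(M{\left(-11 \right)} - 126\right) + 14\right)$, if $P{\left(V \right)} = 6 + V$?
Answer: $10080$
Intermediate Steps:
$M{\left(f \right)} = 4 f^{2}$ ($M{\left(f \right)} = 2 f 2 f = 4 f^{2}$)
$q = 10$
$408 + \left(P{\left(0 \right)} + 2 q\right) \left(\left(M{\left(-11 \right)} - 126\right) + 14\right) = 408 + \left(\left(6 + 0\right) + 2 \cdot 10\right) \left(\left(4 \left(-11\right)^{2} - 126\right) + 14\right) = 408 + \left(6 + 20\right) \left(\left(4 \cdot 121 - 126\right) + 14\right) = 408 + 26 \left(\left(484 - 126\right) + 14\right) = 408 + 26 \left(358 + 14\right) = 408 + 26 \cdot 372 = 408 + 9672 = 10080$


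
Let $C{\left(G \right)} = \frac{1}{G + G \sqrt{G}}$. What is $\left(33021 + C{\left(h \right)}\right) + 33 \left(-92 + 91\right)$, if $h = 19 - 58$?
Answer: $\frac{51461279}{1560} + \frac{i \sqrt{39}}{1560} \approx 32988.0 + 0.0040032 i$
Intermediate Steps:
$h = -39$
$C{\left(G \right)} = \frac{1}{G + G^{\frac{3}{2}}}$
$\left(33021 + C{\left(h \right)}\right) + 33 \left(-92 + 91\right) = \left(33021 + \frac{1}{-39 + \left(-39\right)^{\frac{3}{2}}}\right) + 33 \left(-92 + 91\right) = \left(33021 + \frac{1}{-39 - 39 i \sqrt{39}}\right) + 33 \left(-1\right) = \left(33021 + \frac{1}{-39 - 39 i \sqrt{39}}\right) - 33 = 32988 + \frac{1}{-39 - 39 i \sqrt{39}}$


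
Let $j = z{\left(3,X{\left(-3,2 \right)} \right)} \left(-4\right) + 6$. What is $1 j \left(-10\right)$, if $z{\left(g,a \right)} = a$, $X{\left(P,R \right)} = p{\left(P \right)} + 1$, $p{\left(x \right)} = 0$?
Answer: $-20$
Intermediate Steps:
$X{\left(P,R \right)} = 1$ ($X{\left(P,R \right)} = 0 + 1 = 1$)
$j = 2$ ($j = 1 \left(-4\right) + 6 = -4 + 6 = 2$)
$1 j \left(-10\right) = 1 \cdot 2 \left(-10\right) = 2 \left(-10\right) = -20$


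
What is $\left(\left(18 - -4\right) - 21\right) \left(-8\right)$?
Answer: $-8$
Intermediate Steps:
$\left(\left(18 - -4\right) - 21\right) \left(-8\right) = \left(\left(18 + 4\right) - 21\right) \left(-8\right) = \left(22 - 21\right) \left(-8\right) = 1 \left(-8\right) = -8$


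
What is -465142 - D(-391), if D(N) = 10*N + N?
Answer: -460841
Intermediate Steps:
D(N) = 11*N
-465142 - D(-391) = -465142 - 11*(-391) = -465142 - 1*(-4301) = -465142 + 4301 = -460841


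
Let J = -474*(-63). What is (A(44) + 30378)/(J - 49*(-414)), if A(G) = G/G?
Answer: 30379/50148 ≈ 0.60579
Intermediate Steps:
A(G) = 1
J = 29862
(A(44) + 30378)/(J - 49*(-414)) = (1 + 30378)/(29862 - 49*(-414)) = 30379/(29862 + 20286) = 30379/50148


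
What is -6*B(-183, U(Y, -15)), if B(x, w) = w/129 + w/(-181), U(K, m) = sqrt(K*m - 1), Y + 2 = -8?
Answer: -104*sqrt(149)/7783 ≈ -0.16311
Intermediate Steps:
Y = -10 (Y = -2 - 8 = -10)
U(K, m) = sqrt(-1 + K*m)
B(x, w) = 52*w/23349 (B(x, w) = w*(1/129) + w*(-1/181) = w/129 - w/181 = 52*w/23349)
-6*B(-183, U(Y, -15)) = -104*sqrt(-1 - 10*(-15))/7783 = -104*sqrt(-1 + 150)/7783 = -104*sqrt(149)/7783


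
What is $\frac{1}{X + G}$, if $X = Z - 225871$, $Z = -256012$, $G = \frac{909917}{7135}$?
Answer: $- \frac{7135}{3437325288} \approx -2.0757 \cdot 10^{-6}$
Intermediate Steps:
$G = \frac{909917}{7135}$ ($G = 909917 \cdot \frac{1}{7135} = \frac{909917}{7135} \approx 127.53$)
$X = -481883$ ($X = -256012 - 225871 = -481883$)
$\frac{1}{X + G} = \frac{1}{-481883 + \frac{909917}{7135}} = \frac{1}{- \frac{3437325288}{7135}} = - \frac{7135}{3437325288}$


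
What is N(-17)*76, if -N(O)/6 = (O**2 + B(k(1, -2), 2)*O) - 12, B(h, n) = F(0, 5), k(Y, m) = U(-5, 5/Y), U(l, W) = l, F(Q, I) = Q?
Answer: -126312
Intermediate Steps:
k(Y, m) = -5
B(h, n) = 0
N(O) = 72 - 6*O**2 (N(O) = -6*((O**2 + 0*O) - 12) = -6*((O**2 + 0) - 12) = -6*(O**2 - 12) = -6*(-12 + O**2) = 72 - 6*O**2)
N(-17)*76 = (72 - 6*(-17)**2)*76 = (72 - 6*289)*76 = (72 - 1734)*76 = -1662*76 = -126312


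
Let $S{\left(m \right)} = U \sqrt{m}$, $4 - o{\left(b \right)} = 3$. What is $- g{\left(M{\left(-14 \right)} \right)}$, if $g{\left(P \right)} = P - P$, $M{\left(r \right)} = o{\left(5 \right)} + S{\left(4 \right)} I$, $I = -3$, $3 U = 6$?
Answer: $0$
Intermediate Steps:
$U = 2$ ($U = \frac{1}{3} \cdot 6 = 2$)
$o{\left(b \right)} = 1$ ($o{\left(b \right)} = 4 - 3 = 1$)
$S{\left(m \right)} = 2 \sqrt{m}$
$M{\left(r \right)} = -11$ ($M{\left(r \right)} = 1 + 2 \sqrt{4} \left(-3\right) = 1 + 2 \cdot 2 \left(-3\right) = 1 + 4 \left(-3\right) = 1 - 12 = -11$)
$g{\left(P \right)} = 0$
$- g{\left(M{\left(-14 \right)} \right)} = \left(-1\right) 0 = 0$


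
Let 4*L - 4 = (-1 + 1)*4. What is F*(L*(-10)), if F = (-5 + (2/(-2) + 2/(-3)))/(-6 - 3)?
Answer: -200/27 ≈ -7.4074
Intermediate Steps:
L = 1 (L = 1 + ((-1 + 1)*4)/4 = 1 + (0*4)/4 = 1 + (¼)*0 = 1 + 0 = 1)
F = 20/27 (F = (-5 + (2*(-½) + 2*(-⅓)))/(-9) = (-5 + (-1 - ⅔))*(-⅑) = (-5 - 5/3)*(-⅑) = -20/3*(-⅑) = 20/27 ≈ 0.74074)
F*(L*(-10)) = 20*(1*(-10))/27 = (20/27)*(-10) = -200/27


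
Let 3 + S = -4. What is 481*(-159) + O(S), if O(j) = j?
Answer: -76486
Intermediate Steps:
S = -7 (S = -3 - 4 = -7)
481*(-159) + O(S) = 481*(-159) - 7 = -76479 - 7 = -76486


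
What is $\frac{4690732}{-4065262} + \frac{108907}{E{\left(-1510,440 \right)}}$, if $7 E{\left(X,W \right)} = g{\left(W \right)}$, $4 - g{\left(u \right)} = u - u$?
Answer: $\frac{1549564828755}{8130524} \approx 1.9059 \cdot 10^{5}$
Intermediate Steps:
$g{\left(u \right)} = 4$ ($g{\left(u \right)} = 4 - \left(u - u\right) = 4 - 0 = 4 + 0 = 4$)
$E{\left(X,W \right)} = \frac{4}{7}$ ($E{\left(X,W \right)} = \frac{1}{7} \cdot 4 = \frac{4}{7}$)
$\frac{4690732}{-4065262} + \frac{108907}{E{\left(-1510,440 \right)}} = \frac{4690732}{-4065262} + \frac{108907}{\frac{4}{7}} = 4690732 \left(- \frac{1}{4065262}\right) + 108907 \cdot \frac{7}{4} = - \frac{2345366}{2032631} + \frac{762349}{4} = \frac{1549564828755}{8130524}$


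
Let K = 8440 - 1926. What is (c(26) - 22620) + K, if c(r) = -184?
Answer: -16290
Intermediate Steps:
K = 6514
(c(26) - 22620) + K = (-184 - 22620) + 6514 = -22804 + 6514 = -16290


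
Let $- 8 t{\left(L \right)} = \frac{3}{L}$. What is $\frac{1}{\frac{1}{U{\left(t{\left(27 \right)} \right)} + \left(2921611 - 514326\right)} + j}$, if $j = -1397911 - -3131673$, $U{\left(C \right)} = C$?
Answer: $\frac{173324519}{300503464710550} \approx 5.7678 \cdot 10^{-7}$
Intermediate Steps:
$t{\left(L \right)} = - \frac{3}{8 L}$ ($t{\left(L \right)} = - \frac{3 \frac{1}{L}}{8} = - \frac{3}{8 L}$)
$j = 1733762$ ($j = -1397911 + 3131673 = 1733762$)
$\frac{1}{\frac{1}{U{\left(t{\left(27 \right)} \right)} + \left(2921611 - 514326\right)} + j} = \frac{1}{\frac{1}{- \frac{3}{8 \cdot 27} + \left(2921611 - 514326\right)} + 1733762} = \frac{1}{\frac{1}{\left(- \frac{3}{8}\right) \frac{1}{27} + \left(2921611 - 514326\right)} + 1733762} = \frac{1}{\frac{1}{- \frac{1}{72} + 2407285} + 1733762} = \frac{1}{\frac{1}{\frac{173324519}{72}} + 1733762} = \frac{1}{\frac{72}{173324519} + 1733762} = \frac{1}{\frac{300503464710550}{173324519}} = \frac{173324519}{300503464710550}$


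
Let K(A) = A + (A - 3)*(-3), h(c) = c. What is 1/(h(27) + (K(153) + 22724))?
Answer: 1/22454 ≈ 4.4535e-5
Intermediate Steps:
K(A) = 9 - 2*A (K(A) = A + (-3 + A)*(-3) = A + (9 - 3*A) = 9 - 2*A)
1/(h(27) + (K(153) + 22724)) = 1/(27 + ((9 - 2*153) + 22724)) = 1/(27 + ((9 - 306) + 22724)) = 1/(27 + (-297 + 22724)) = 1/(27 + 22427) = 1/22454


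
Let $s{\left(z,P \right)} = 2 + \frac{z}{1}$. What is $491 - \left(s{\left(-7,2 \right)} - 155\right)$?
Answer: $651$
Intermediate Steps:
$s{\left(z,P \right)} = 2 + z$ ($s{\left(z,P \right)} = 2 + z 1 = 2 + z$)
$491 - \left(s{\left(-7,2 \right)} - 155\right) = 491 - \left(\left(2 - 7\right) - 155\right) = 491 - \left(-5 - 155\right) = 491 - -160 = 491 + 160 = 651$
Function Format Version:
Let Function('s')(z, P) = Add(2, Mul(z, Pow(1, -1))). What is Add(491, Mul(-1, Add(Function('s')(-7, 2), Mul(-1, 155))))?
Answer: 651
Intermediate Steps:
Function('s')(z, P) = Add(2, z) (Function('s')(z, P) = Add(2, Mul(z, 1)) = Add(2, z))
Add(491, Mul(-1, Add(Function('s')(-7, 2), Mul(-1, 155)))) = Add(491, Mul(-1, Add(Add(2, -7), Mul(-1, 155)))) = Add(491, Mul(-1, Add(-5, -155))) = Add(491, Mul(-1, -160)) = Add(491, 160) = 651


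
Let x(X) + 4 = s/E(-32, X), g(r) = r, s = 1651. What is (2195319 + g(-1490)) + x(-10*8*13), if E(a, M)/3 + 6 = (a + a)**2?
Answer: 26918234401/12270 ≈ 2.1938e+6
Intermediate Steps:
E(a, M) = -18 + 12*a**2 (E(a, M) = -18 + 3*(a + a)**2 = -18 + 3*(2*a)**2 = -18 + 3*(4*a**2) = -18 + 12*a**2)
x(X) = -47429/12270 (x(X) = -4 + 1651/(-18 + 12*(-32)**2) = -4 + 1651/(-18 + 12*1024) = -4 + 1651/(-18 + 12288) = -4 + 1651/12270 = -47429/12270)
(2195319 + g(-1490)) + x(-10*8*13) = (2195319 - 1490) - 47429/12270 = 2193829 - 47429/12270 = 26918234401/12270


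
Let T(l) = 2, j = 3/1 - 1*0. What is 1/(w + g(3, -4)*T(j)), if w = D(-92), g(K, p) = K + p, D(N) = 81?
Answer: 1/79 ≈ 0.012658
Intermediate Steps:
w = 81
j = 3 (j = 3*1 + 0 = 3 + 0 = 3)
1/(w + g(3, -4)*T(j)) = 1/(81 + (3 - 4)*2) = 1/(81 - 1*2) = 1/(81 - 2) = 1/79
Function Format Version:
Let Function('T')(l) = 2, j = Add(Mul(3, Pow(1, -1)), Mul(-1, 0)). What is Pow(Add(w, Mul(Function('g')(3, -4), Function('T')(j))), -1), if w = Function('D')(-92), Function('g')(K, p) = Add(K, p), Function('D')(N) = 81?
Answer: Rational(1, 79) ≈ 0.012658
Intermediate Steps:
w = 81
j = 3 (j = Add(Mul(3, 1), 0) = Add(3, 0) = 3)
Pow(Add(w, Mul(Function('g')(3, -4), Function('T')(j))), -1) = Pow(Add(81, Mul(Add(3, -4), 2)), -1) = Pow(Add(81, Mul(-1, 2)), -1) = Pow(Add(81, -2), -1) = Pow(79, -1) = Rational(1, 79)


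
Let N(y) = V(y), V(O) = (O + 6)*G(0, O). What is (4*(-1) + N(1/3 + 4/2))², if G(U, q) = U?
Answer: 16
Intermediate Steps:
V(O) = 0 (V(O) = (O + 6)*0 = (6 + O)*0 = 0)
N(y) = 0
(4*(-1) + N(1/3 + 4/2))² = (4*(-1) + 0)² = (-4 + 0)² = (-4)² = 16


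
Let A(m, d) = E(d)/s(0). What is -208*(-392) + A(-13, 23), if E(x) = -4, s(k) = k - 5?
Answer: 407684/5 ≈ 81537.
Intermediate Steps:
s(k) = -5 + k
A(m, d) = ⅘ (A(m, d) = -4/(-5 + 0) = -4/(-5) = -4*(-⅕) = ⅘)
-208*(-392) + A(-13, 23) = -208*(-392) + ⅘ = 81536 + ⅘ = 407684/5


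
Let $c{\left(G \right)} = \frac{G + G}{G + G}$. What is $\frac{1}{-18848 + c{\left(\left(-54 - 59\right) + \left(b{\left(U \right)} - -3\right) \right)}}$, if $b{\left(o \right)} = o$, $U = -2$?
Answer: $- \frac{1}{18847} \approx -5.3059 \cdot 10^{-5}$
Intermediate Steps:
$c{\left(G \right)} = 1$ ($c{\left(G \right)} = \frac{2 G}{2 G} = 2 G \frac{1}{2 G} = 1$)
$\frac{1}{-18848 + c{\left(\left(-54 - 59\right) + \left(b{\left(U \right)} - -3\right) \right)}} = \frac{1}{-18848 + 1} = \frac{1}{-18847} = - \frac{1}{18847}$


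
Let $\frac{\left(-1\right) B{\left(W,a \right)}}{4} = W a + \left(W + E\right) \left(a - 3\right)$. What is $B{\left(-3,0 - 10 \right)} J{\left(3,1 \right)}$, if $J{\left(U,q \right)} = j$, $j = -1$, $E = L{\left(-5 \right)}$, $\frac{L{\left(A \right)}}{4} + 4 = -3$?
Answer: $1732$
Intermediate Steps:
$L{\left(A \right)} = -28$ ($L{\left(A \right)} = -16 + 4 \left(-3\right) = -16 - 12 = -28$)
$E = -28$
$B{\left(W,a \right)} = - 4 W a - 4 \left(-28 + W\right) \left(-3 + a\right)$ ($B{\left(W,a \right)} = - 4 \left(W a + \left(W - 28\right) \left(a - 3\right)\right) = - 4 \left(W a + \left(-28 + W\right) \left(-3 + a\right)\right) = - 4 W a - 4 \left(-28 + W\right) \left(-3 + a\right)$)
$J{\left(U,q \right)} = -1$
$B{\left(-3,0 - 10 \right)} J{\left(3,1 \right)} = \left(-336 + 12 \left(-3\right) + 112 \left(0 - 10\right) - - 24 \left(0 - 10\right)\right) \left(-1\right) = \left(-336 - 36 + 112 \left(0 - 10\right) - - 24 \left(0 - 10\right)\right) \left(-1\right) = \left(-336 - 36 + 112 \left(-10\right) - \left(-24\right) \left(-10\right)\right) \left(-1\right) = \left(-336 - 36 - 1120 - 240\right) \left(-1\right) = \left(-1732\right) \left(-1\right) = 1732$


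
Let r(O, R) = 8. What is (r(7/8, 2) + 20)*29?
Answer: 812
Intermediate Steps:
(r(7/8, 2) + 20)*29 = (8 + 20)*29 = 28*29 = 812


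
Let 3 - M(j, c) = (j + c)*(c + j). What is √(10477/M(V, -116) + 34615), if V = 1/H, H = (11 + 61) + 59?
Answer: √1844436394835906786886/230836542 ≈ 186.05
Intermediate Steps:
H = 131 (H = 72 + 59 = 131)
V = 1/131 ≈ 0.0076336
M(j, c) = 3 - (c + j)² (M(j, c) = 3 - (j + c)*(c + j) = 3 - (c + j)*(c + j) = 3 - (c + j)²)
√(10477/M(V, -116) + 34615) = √(10477/(3 - (-116 + 1/131)²) + 34615) = √(10477/(3 - (-15195/131)²) + 34615) = √(10477/(3 - 1*230888025/17161) + 34615) = √(10477/(3 - 230888025/17161) + 34615) = √(10477/(-230836542/17161) + 34615) = √(10477*(-17161/230836542) + 34615) = √(-179795797/230836542 + 34615) = √(7990227105533/230836542) = √1844436394835906786886/230836542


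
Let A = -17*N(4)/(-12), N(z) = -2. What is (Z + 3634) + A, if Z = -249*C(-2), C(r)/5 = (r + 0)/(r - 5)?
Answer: 137569/42 ≈ 3275.5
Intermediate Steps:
C(r) = 5*r/(-5 + r) (C(r) = 5*((r + 0)/(r - 5)) = 5*(r/(-5 + r)) = 5*r/(-5 + r))
Z = -2490/7 (Z = -1245*(-2)/(-5 - 2) = -1245*(-2)/(-7) = -1245*(-2)*(-1)/7 = -249*10/7 = -2490/7 ≈ -355.71)
A = -17/6 (A = -17*(-2)/(-12) = 34*(-1/12) = -17/6 ≈ -2.8333)
(Z + 3634) + A = (-2490/7 + 3634) - 17/6 = 22948/7 - 17/6 = 137569/42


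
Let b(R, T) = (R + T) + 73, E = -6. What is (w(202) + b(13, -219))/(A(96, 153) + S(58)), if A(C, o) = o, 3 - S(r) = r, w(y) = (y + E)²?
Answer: 5469/14 ≈ 390.64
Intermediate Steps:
w(y) = (-6 + y)² (w(y) = (y - 6)² = (-6 + y)²)
S(r) = 3 - r
b(R, T) = 73 + R + T
(w(202) + b(13, -219))/(A(96, 153) + S(58)) = ((-6 + 202)² + (73 + 13 - 219))/(153 + (3 - 1*58)) = (196² - 133)/(153 + (3 - 58)) = (38416 - 133)/(153 - 55) = 38283/98 = 38283*(1/98) = 5469/14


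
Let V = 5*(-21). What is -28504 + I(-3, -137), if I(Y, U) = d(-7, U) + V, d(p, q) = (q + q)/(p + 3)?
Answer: -57081/2 ≈ -28541.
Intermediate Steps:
d(p, q) = 2*q/(3 + p) (d(p, q) = (2*q)/(3 + p) = 2*q/(3 + p))
V = -105
I(Y, U) = -105 - U/2 (I(Y, U) = 2*U/(3 - 7) - 105 = 2*U/(-4) - 105 = 2*U*(-¼) - 105 = -U/2 - 105 = -105 - U/2)
-28504 + I(-3, -137) = -28504 + (-105 - ½*(-137)) = -28504 + (-105 + 137/2) = -28504 - 73/2 = -57081/2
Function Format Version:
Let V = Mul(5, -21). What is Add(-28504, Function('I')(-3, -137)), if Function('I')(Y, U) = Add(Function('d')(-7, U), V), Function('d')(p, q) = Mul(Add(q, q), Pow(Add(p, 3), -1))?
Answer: Rational(-57081, 2) ≈ -28541.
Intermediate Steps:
Function('d')(p, q) = Mul(2, q, Pow(Add(3, p), -1)) (Function('d')(p, q) = Mul(Mul(2, q), Pow(Add(3, p), -1)) = Mul(2, q, Pow(Add(3, p), -1)))
V = -105
Function('I')(Y, U) = Add(-105, Mul(Rational(-1, 2), U)) (Function('I')(Y, U) = Add(Mul(2, U, Pow(Add(3, -7), -1)), -105) = Add(Mul(2, U, Pow(-4, -1)), -105) = Add(Mul(2, U, Rational(-1, 4)), -105) = Add(Mul(Rational(-1, 2), U), -105) = Add(-105, Mul(Rational(-1, 2), U)))
Add(-28504, Function('I')(-3, -137)) = Add(-28504, Add(-105, Mul(Rational(-1, 2), -137))) = Add(-28504, Add(-105, Rational(137, 2))) = Add(-28504, Rational(-73, 2)) = Rational(-57081, 2)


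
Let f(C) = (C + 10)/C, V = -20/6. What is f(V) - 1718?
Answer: -1720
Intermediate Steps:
V = -10/3 (V = -20*⅙ = -10/3 ≈ -3.3333)
f(C) = (10 + C)/C
f(V) - 1718 = (10 - 10/3)/(-10/3) - 1718 = -3/10*20/3 - 1718 = -2 - 1718 = -1720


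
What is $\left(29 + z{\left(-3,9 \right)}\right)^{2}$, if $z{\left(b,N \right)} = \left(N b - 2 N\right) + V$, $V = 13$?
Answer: $9$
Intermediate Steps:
$z{\left(b,N \right)} = 13 - 2 N + N b$ ($z{\left(b,N \right)} = \left(N b - 2 N\right) + 13 = \left(- 2 N + N b\right) + 13 = 13 - 2 N + N b$)
$\left(29 + z{\left(-3,9 \right)}\right)^{2} = \left(29 + \left(13 - 18 + 9 \left(-3\right)\right)\right)^{2} = \left(29 - 32\right)^{2} = \left(-3\right)^{2} = 9$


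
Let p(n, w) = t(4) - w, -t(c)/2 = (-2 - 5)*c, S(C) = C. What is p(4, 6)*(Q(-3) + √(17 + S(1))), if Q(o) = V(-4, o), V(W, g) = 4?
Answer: 200 + 150*√2 ≈ 412.13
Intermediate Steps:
t(c) = 14*c (t(c) = -2*(-2 - 5)*c = -(-14)*c = 14*c)
Q(o) = 4
p(n, w) = 56 - w (p(n, w) = 14*4 - w = 56 - w)
p(4, 6)*(Q(-3) + √(17 + S(1))) = (56 - 1*6)*(4 + √(17 + 1)) = (56 - 6)*(4 + √18) = 50*(4 + 3*√2) = 200 + 150*√2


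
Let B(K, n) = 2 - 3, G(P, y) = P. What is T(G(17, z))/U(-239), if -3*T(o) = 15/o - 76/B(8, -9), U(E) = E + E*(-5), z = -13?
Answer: -1307/48756 ≈ -0.026807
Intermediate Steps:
U(E) = -4*E (U(E) = E - 5*E = -4*E)
B(K, n) = -1
T(o) = -76/3 - 5/o (T(o) = -(15/o - 76/(-1))/3 = -(15/o - 76*(-1))/3 = -(15/o + 76)/3 = -(76 + 15/o)/3 = -76/3 - 5/o)
T(G(17, z))/U(-239) = (-76/3 - 5/17)/((-4*(-239))) = (-76/3 - 5*1/17)/956 = (-76/3 - 5/17)*(1/956) = -1307/51*1/956 = -1307/48756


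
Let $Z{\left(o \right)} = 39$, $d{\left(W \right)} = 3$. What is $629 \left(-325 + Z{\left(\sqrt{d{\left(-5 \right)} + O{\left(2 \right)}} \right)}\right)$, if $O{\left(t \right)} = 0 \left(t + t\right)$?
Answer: $-179894$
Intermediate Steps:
$O{\left(t \right)} = 0$ ($O{\left(t \right)} = 0 \cdot 2 t = 0$)
$629 \left(-325 + Z{\left(\sqrt{d{\left(-5 \right)} + O{\left(2 \right)}} \right)}\right) = 629 \left(-325 + 39\right) = 629 \left(-286\right) = -179894$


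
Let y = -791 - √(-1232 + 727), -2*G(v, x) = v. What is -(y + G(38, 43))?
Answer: 810 + I*√505 ≈ 810.0 + 22.472*I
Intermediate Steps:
G(v, x) = -v/2
y = -791 - I*√505 (y = -791 - √(-505) = -791 - I*√505 ≈ -791.0 - 22.472*I)
-(y + G(38, 43)) = -((-791 - I*√505) - ½*38) = -((-791 - I*√505) - 19) = -(-810 - I*√505) = 810 + I*√505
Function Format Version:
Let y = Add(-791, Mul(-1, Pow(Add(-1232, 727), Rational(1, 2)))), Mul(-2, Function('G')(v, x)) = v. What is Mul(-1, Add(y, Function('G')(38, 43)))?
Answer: Add(810, Mul(I, Pow(505, Rational(1, 2)))) ≈ Add(810.00, Mul(22.472, I))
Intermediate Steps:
Function('G')(v, x) = Mul(Rational(-1, 2), v)
y = Add(-791, Mul(-1, I, Pow(505, Rational(1, 2)))) (y = Add(-791, Mul(-1, Pow(-505, Rational(1, 2)))) = Add(-791, Mul(-1, Mul(I, Pow(505, Rational(1, 2))))) = Add(-791, Mul(-1, I, Pow(505, Rational(1, 2)))) ≈ Add(-791.00, Mul(-22.472, I)))
Mul(-1, Add(y, Function('G')(38, 43))) = Mul(-1, Add(Add(-791, Mul(-1, I, Pow(505, Rational(1, 2)))), Mul(Rational(-1, 2), 38))) = Mul(-1, Add(Add(-791, Mul(-1, I, Pow(505, Rational(1, 2)))), -19)) = Mul(-1, Add(-810, Mul(-1, I, Pow(505, Rational(1, 2))))) = Add(810, Mul(I, Pow(505, Rational(1, 2))))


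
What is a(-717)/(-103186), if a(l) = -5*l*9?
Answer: -32265/103186 ≈ -0.31269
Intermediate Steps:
a(l) = -45*l
a(-717)/(-103186) = -45*(-717)/(-103186) = 32265*(-1/103186) = -32265/103186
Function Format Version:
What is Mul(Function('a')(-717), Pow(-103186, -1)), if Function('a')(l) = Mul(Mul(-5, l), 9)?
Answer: Rational(-32265, 103186) ≈ -0.31269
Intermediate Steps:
Function('a')(l) = Mul(-45, l)
Mul(Function('a')(-717), Pow(-103186, -1)) = Mul(Mul(-45, -717), Pow(-103186, -1)) = Mul(32265, Rational(-1, 103186)) = Rational(-32265, 103186)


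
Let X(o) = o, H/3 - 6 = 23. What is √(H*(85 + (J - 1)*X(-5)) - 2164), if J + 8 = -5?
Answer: √11321 ≈ 106.40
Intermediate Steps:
J = -13 (J = -8 - 5 = -13)
H = 87 (H = 18 + 3*23 = 18 + 69 = 87)
√(H*(85 + (J - 1)*X(-5)) - 2164) = √(87*(85 + (-13 - 1)*(-5)) - 2164) = √(87*(85 - 14*(-5)) - 2164) = √(87*(85 + 70) - 2164) = √(87*155 - 2164) = √(13485 - 2164) = √11321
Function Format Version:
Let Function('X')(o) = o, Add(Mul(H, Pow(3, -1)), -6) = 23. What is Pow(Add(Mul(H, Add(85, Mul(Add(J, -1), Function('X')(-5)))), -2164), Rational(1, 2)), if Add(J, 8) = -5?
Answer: Pow(11321, Rational(1, 2)) ≈ 106.40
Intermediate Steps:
J = -13 (J = Add(-8, -5) = -13)
H = 87 (H = Add(18, Mul(3, 23)) = Add(18, 69) = 87)
Pow(Add(Mul(H, Add(85, Mul(Add(J, -1), Function('X')(-5)))), -2164), Rational(1, 2)) = Pow(Add(Mul(87, Add(85, Mul(Add(-13, -1), -5))), -2164), Rational(1, 2)) = Pow(Add(Mul(87, Add(85, Mul(-14, -5))), -2164), Rational(1, 2)) = Pow(Add(Mul(87, Add(85, 70)), -2164), Rational(1, 2)) = Pow(Add(Mul(87, 155), -2164), Rational(1, 2)) = Pow(Add(13485, -2164), Rational(1, 2)) = Pow(11321, Rational(1, 2))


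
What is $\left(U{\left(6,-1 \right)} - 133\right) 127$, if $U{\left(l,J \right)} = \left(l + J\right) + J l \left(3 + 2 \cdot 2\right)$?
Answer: $-21590$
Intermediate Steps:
$U{\left(l,J \right)} = J + l + 7 J l$ ($U{\left(l,J \right)} = \left(J + l\right) + J l \left(3 + 4\right) = \left(J + l\right) + J l 7 = \left(J + l\right) + 7 J l = J + l + 7 J l$)
$\left(U{\left(6,-1 \right)} - 133\right) 127 = \left(\left(-1 + 6 + 7 \left(-1\right) 6\right) - 133\right) 127 = \left(\left(-1 + 6 - 42\right) - 133\right) 127 = \left(-37 - 133\right) 127 = \left(-170\right) 127 = -21590$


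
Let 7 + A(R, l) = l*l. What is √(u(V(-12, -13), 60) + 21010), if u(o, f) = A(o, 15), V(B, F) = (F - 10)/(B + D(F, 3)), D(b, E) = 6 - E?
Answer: 2*√5307 ≈ 145.70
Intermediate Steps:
A(R, l) = -7 + l² (A(R, l) = -7 + l*l = -7 + l²)
V(B, F) = (-10 + F)/(3 + B) (V(B, F) = (F - 10)/(B + (6 - 1*3)) = (-10 + F)/(B + (6 - 3)) = (-10 + F)/(B + 3) = (-10 + F)/(3 + B))
u(o, f) = 218 (u(o, f) = -7 + 15² = -7 + 225 = 218)
√(u(V(-12, -13), 60) + 21010) = √(218 + 21010) = √21228 = 2*√5307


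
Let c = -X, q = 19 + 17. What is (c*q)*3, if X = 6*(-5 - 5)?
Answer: 6480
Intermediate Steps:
q = 36
X = -60 (X = 6*(-10) = -60)
c = 60 (c = -1*(-60) = 60)
(c*q)*3 = (60*36)*3 = 2160*3 = 6480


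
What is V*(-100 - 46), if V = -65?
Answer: 9490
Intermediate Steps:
V*(-100 - 46) = -65*(-100 - 46) = -65*(-146) = 9490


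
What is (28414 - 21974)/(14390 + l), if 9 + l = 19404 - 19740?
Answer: 1288/2809 ≈ 0.45853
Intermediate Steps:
l = -345 (l = -9 + (19404 - 19740) = -9 - 336 = -345)
(28414 - 21974)/(14390 + l) = (28414 - 21974)/(14390 - 345) = 6440/14045 = 6440*(1/14045) = 1288/2809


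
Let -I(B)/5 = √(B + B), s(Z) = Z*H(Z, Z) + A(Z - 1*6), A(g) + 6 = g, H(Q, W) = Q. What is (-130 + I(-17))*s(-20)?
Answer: -47840 - 1840*I*√34 ≈ -47840.0 - 10729.0*I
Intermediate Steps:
A(g) = -6 + g
s(Z) = -12 + Z + Z² (s(Z) = Z*Z + (-6 + (Z - 1*6)) = Z² + (-6 + (Z - 6)) = Z² + (-6 + (-6 + Z)) = Z² + (-12 + Z) = -12 + Z + Z²)
I(B) = -5*√2*√B (I(B) = -5*√(B + B) = -5*√2*√B)
(-130 + I(-17))*s(-20) = (-130 - 5*√2*√(-17))*(-12 - 20 + (-20)²) = (-130 - 5*√2*I*√17)*(-12 - 20 + 400) = (-130 - 5*I*√34)*368 = -47840 - 1840*I*√34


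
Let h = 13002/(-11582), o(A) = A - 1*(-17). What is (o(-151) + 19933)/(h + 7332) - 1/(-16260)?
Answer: 621449719817/230095861620 ≈ 2.7008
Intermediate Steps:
o(A) = 17 + A (o(A) = A + 17 = 17 + A)
h = -6501/5791 (h = 13002*(-1/11582) = -6501/5791 ≈ -1.1226)
(o(-151) + 19933)/(h + 7332) - 1/(-16260) = ((17 - 151) + 19933)/(-6501/5791 + 7332) - 1/(-16260) = (-134 + 19933)/(42453111/5791) - 1*(-1/16260) = 19799*(5791/42453111) + 1/16260 = 114656009/42453111 + 1/16260 = 621449719817/230095861620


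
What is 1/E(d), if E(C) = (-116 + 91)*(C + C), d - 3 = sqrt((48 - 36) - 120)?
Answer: I/(150*(-I + 2*sqrt(3))) ≈ -0.00051282 + 0.0017765*I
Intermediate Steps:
d = 3 + 6*I*sqrt(3) (d = 3 + sqrt((48 - 36) - 120) = 3 + sqrt(12 - 120) = 3 + sqrt(-108) = 3 + 6*I*sqrt(3) ≈ 3.0 + 10.392*I)
E(C) = -50*C
1/E(d) = 1/(-50*(3 + 6*I*sqrt(3))) = 1/(-150 - 300*I*sqrt(3))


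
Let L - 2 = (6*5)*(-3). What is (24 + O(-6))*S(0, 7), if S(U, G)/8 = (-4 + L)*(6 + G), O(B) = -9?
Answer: -143520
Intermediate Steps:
L = -88 (L = 2 + (6*5)*(-3) = 2 + 30*(-3) = 2 - 90 = -88)
S(U, G) = -4416 - 736*G (S(U, G) = 8*((-4 - 88)*(6 + G)) = 8*(-92*(6 + G)) = 8*(-552 - 92*G) = -4416 - 736*G)
(24 + O(-6))*S(0, 7) = (24 - 9)*(-4416 - 736*7) = 15*(-4416 - 5152) = 15*(-9568) = -143520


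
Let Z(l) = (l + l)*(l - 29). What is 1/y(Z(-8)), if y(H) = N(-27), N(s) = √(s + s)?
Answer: -I*√6/18 ≈ -0.13608*I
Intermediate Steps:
N(s) = √2*√s (N(s) = √(2*s) = √2*√s)
Z(l) = 2*l*(-29 + l) (Z(l) = (2*l)*(-29 + l) = 2*l*(-29 + l))
y(H) = 3*I*√6 (y(H) = √2*√(-27) = √2*(3*I*√3) = 3*I*√6)
1/y(Z(-8)) = 1/(3*I*√6) = -I*√6/18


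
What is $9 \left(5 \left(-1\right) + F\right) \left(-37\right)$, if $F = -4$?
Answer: $2997$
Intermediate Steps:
$9 \left(5 \left(-1\right) + F\right) \left(-37\right) = 9 \left(5 \left(-1\right) - 4\right) \left(-37\right) = 9 \left(-5 - 4\right) \left(-37\right) = 9 \left(-9\right) \left(-37\right) = \left(-81\right) \left(-37\right) = 2997$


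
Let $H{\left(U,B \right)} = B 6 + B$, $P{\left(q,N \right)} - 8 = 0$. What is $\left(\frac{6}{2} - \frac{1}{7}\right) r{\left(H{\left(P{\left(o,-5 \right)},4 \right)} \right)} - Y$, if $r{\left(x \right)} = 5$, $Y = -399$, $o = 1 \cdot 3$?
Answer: $\frac{2893}{7} \approx 413.29$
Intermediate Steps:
$o = 3$
$P{\left(q,N \right)} = 8$ ($P{\left(q,N \right)} = 8 + 0 = 8$)
$H{\left(U,B \right)} = 7 B$ ($H{\left(U,B \right)} = 6 B + B = 7 B$)
$\left(\frac{6}{2} - \frac{1}{7}\right) r{\left(H{\left(P{\left(o,-5 \right)},4 \right)} \right)} - Y = \left(\frac{6}{2} - \frac{1}{7}\right) 5 - -399 = \left(6 \cdot \frac{1}{2} - \frac{1}{7}\right) 5 + 399 = \left(3 - \frac{1}{7}\right) 5 + 399 = \frac{20}{7} \cdot 5 + 399 = \frac{100}{7} + 399 = \frac{2893}{7}$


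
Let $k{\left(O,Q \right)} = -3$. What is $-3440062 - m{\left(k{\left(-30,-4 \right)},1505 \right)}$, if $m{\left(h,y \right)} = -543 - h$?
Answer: $-3439522$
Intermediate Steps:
$-3440062 - m{\left(k{\left(-30,-4 \right)},1505 \right)} = -3440062 - \left(-543 - -3\right) = -3440062 - \left(-543 + 3\right) = -3440062 - -540 = -3440062 + 540 = -3439522$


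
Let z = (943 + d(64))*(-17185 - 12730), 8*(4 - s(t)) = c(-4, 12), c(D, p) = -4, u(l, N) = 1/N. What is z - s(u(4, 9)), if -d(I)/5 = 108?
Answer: -24111499/2 ≈ -1.2056e+7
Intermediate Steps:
u(l, N) = 1/N
s(t) = 9/2 (s(t) = 4 - 1/8*(-4) = 4 + 1/2 = 9/2)
d(I) = -540 (d(I) = -5*108 = -540)
z = -12055745 (z = (943 - 540)*(-17185 - 12730) = 403*(-29915) = -12055745)
z - s(u(4, 9)) = -12055745 - 1*9/2 = -12055745 - 9/2 = -24111499/2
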